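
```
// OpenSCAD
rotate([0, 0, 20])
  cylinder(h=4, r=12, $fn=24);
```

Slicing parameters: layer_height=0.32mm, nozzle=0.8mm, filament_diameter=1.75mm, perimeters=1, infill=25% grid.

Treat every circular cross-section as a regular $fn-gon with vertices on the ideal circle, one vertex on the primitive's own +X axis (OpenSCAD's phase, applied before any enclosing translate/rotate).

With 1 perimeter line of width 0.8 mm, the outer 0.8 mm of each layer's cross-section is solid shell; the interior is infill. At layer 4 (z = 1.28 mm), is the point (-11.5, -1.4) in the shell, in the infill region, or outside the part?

At z = 1.28 mm: the cylinder: section is a regular 24-gon, circumradius r=12; (whole slice rotated 20° about Z — lengths, areas and connectivity unchanged). Overall, the cross-section is a single solid region. Undo the 20° rotation: the query point maps to (-11.285, 2.618) in the un-rotated model frame. The nearest boundary edge runs (-11.59, 3.11)→(-12.00, 0.00); distance from the point to it = 0.37 mm. The point is inside the cross-section, 0.37 mm from the nearest boundary — within the 0.8 mm shell band (1 × 0.8).

shell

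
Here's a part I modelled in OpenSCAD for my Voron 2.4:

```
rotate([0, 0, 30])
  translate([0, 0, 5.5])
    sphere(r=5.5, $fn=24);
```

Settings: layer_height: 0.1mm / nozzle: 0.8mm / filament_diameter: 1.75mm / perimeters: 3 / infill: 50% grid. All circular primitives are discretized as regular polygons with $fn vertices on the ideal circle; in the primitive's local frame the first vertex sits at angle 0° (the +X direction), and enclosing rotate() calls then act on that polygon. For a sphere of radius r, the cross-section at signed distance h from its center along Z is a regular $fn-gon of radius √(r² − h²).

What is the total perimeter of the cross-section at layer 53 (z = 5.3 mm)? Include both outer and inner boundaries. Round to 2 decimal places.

At z = 5.3 mm: the r=5.5 sphere contributes a regular 24-gon of circumradius √(5.5²−0.2²) = 5.496 (perimeter = 2·24·5.496·sin(180°/24) = 34.44 mm); (rotated 30° about Z; rotation is an isometry so areas/perimeters/island counts are preserved). Overall, the cross-section is a single solid region. Total boundary length (outer) = 34.44 mm.

34.44 mm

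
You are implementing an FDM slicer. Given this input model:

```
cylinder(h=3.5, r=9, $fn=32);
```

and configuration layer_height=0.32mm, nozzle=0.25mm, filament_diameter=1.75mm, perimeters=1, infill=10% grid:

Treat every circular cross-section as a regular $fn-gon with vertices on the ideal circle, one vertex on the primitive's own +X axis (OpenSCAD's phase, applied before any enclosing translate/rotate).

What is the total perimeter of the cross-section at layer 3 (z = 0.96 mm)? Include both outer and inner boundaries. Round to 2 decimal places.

56.46 mm

At z = 0.96 mm: the r=9 cylinder gives a regular 32-gon of circumradius 9 (constant along its height) (perimeter = 2·32·9.000·sin(180°/32) = 56.46 mm). Overall, the cross-section is a single solid region. Total boundary length (outer) = 56.46 mm.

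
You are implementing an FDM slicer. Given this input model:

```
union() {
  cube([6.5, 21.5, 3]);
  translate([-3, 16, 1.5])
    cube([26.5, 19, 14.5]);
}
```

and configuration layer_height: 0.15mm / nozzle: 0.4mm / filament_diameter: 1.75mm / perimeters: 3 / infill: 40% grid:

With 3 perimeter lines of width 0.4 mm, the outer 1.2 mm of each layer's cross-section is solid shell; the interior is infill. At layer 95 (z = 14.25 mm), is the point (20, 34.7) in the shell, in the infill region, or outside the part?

At z = 14.25 mm: the cube is not intersected at this z (z outside [0, 3]); the 26.5×19 cube at (-3, 16) contributes its full rectangle; Combining (union): only the 26.5×19 cube at (-3, 16) is present, so the union is just that shape — 1 connected region. Overall, the cross-section is a single solid region. The nearest boundary edge runs (23.50, 35.00)→(-3.00, 35.00); distance from the point to it = 0.30 mm. The point is inside the cross-section, 0.30 mm from the nearest boundary — within the 1.2 mm shell band (3 × 0.4).

shell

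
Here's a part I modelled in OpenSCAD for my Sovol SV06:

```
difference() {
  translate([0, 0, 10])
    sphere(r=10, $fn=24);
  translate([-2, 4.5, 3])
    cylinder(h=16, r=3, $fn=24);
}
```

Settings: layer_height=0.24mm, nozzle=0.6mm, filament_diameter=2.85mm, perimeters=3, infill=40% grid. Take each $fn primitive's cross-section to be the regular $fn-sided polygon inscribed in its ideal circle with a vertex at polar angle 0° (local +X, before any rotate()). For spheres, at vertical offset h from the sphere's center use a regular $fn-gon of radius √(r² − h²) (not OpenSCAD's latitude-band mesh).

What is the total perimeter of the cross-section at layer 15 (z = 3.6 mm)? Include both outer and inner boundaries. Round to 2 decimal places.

60.65 mm

At z = 3.6 mm: the r=10 sphere contributes a regular 24-gon of circumradius √(10²−6.4²) = 7.684 (perimeter = 2·24·7.684·sin(180°/24) = 48.14 mm); the r=3 cylinder at (-2, 4.5) contributes a regular 24-gon of circumradius 3 (perimeter = 2·24·3.000·sin(180°/24) = 18.80 mm); After the difference (first − rest): starting from the r=10 sphere, the r=3 cylinder at (-2, 4.5) partially overlaps it — only the 27.41 mm² overlap (of its 27.95 mm²) is removed, clipping the outline — boundary = 60.65 mm. Overall, the cross-section is a single solid region. Total boundary length (outer) = 60.65 mm.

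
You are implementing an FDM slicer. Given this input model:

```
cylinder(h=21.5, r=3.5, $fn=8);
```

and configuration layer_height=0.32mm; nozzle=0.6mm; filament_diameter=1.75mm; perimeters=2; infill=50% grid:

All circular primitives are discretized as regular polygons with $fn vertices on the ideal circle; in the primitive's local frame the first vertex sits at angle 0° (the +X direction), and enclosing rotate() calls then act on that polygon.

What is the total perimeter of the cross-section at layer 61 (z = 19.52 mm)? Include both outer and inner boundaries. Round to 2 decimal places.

21.43 mm

At z = 19.52 mm: the cylinder: section is a regular 8-gon, circumradius r=3.5 (perimeter = 2·8·3.500·sin(180°/8) = 21.43 mm). Overall, the cross-section is a single solid region. Total boundary length (outer) = 21.43 mm.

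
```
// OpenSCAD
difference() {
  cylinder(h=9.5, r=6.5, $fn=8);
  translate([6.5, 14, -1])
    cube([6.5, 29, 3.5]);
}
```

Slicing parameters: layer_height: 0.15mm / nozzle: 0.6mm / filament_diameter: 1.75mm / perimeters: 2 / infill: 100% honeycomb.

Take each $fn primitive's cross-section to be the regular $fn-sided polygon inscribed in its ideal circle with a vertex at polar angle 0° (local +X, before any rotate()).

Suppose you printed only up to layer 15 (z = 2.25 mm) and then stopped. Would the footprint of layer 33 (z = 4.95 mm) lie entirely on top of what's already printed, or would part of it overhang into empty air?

entirely on top

Compare the two slices. At z = 2.25: the cylinder: section is a regular 8-gon, circumradius r=6.5 (area = (8/2)·6.500²·sin(360°/8) = 119.50 mm²); the cube at (6.5, 14) (footprint 6.5×29) is included at this height (area 188.50 mm²); After the difference (first − rest): starting from the r=6.5 cylinder (119.50 mm²), the 6.5×29 cube at (6.5, 14) misses the remaining region (no effect) — area = 119.50 mm². At z = 4.95: the cylinder: section is a regular 8-gon, circumradius r=6.5 (area = (8/2)·6.500²·sin(360°/8) = 119.50 mm²); the cube at (6.5, 14) is absent (z outside [-1, 2.5]); After the difference (first − rest): none of the subtracted shapes is present at this height, so the r=6.5 cylinder is unchanged — area = 119.50 mm². Checking containment: the cross-section at z = 4.95 is a subset of the cross-section at z = 2.25.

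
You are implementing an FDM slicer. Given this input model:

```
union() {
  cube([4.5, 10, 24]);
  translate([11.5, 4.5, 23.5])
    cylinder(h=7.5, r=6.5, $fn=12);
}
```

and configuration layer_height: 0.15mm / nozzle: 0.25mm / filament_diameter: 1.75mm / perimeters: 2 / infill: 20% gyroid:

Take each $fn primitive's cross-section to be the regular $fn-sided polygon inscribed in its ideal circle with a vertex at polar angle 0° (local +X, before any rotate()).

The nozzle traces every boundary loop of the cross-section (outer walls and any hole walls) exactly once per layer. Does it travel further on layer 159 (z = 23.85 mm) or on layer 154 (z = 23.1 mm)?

Layer 159 (z = 23.85): the cube is present — its section is the full 4.5×10 rectangle (perimeter 29.00 mm); the r=6.5 cylinder at (11.5, 4.5) gives a regular 12-gon of circumradius 6.5 (constant along its height) (perimeter = 2·12·6.500·sin(180°/12) = 40.38 mm); Merging all regions: the 2 present regions are separate (no shared area or edge), so areas and boundary lengths simply add and each stays a separate island — boundary = 69.38 mm. So its perimeter = 69.38 mm. Layer 154 (z = 23.1): the 4.5×10 cube contributes its full rectangle (perimeter 29.00 mm); the cylinder at (11.5, 4.5) is absent (z outside [23.5, 31]); Merging all regions: only the 4.5×10 cube is present, so the union is just that shape — boundary = 29.00 mm. So its perimeter = 29.00 mm. Layer 159 is larger (69.38 vs 29.00 mm).

layer 159 (z = 23.85 mm)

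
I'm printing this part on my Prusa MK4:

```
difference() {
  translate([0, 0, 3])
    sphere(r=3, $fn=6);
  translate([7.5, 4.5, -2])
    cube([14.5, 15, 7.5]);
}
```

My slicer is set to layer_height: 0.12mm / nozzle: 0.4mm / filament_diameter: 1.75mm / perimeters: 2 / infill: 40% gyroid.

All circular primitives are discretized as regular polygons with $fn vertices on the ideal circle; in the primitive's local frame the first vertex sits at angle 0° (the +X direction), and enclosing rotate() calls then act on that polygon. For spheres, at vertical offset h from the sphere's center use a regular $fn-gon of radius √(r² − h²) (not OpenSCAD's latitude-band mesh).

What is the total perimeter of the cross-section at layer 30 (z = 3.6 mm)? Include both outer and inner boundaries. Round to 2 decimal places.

17.64 mm

At z = 3.6 mm: the r=3 sphere contributes a regular 6-gon of circumradius √(3²−0.6²) = 2.939 (perimeter = 2·6·2.939·sin(180°/6) = 17.64 mm); the cube at (7.5, 4.5) (footprint 14.5×15) is included at this height (perimeter 59.00 mm); After the difference (first − rest): starting from the r=3 sphere, the 14.5×15 cube at (7.5, 4.5) misses the remaining region (no effect) — boundary = 17.64 mm. Overall, the cross-section is a single solid region. Total boundary length (outer) = 17.64 mm.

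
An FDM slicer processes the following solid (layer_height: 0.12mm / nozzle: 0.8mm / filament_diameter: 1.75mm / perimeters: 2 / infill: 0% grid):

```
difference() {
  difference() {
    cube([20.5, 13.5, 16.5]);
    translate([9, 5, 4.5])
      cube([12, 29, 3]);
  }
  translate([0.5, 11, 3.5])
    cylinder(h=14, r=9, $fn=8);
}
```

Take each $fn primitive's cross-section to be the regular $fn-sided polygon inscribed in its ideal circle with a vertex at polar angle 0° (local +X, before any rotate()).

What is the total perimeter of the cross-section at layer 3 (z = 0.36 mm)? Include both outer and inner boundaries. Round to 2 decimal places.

68.00 mm

At z = 0.36 mm: the cube is present — its section is the full 20.5×13.5 rectangle (perimeter 68.00 mm); the cube at (9, 5) is absent (z outside [4.5, 7.5]); After the difference (first − rest): none of the subtracted shapes is present at this height, so the 20.5×13.5 cube is unchanged — boundary = 68.00 mm; the cylinder at (0.5, 11) is not intersected at this z (z outside [3.5, 17.5]); Taking the first minus the rest: none of the subtracted shapes is present at this height, so that combined region is unchanged — boundary = 68.00 mm. Overall, the cross-section is a single solid region. Total boundary length (outer) = 68.00 mm.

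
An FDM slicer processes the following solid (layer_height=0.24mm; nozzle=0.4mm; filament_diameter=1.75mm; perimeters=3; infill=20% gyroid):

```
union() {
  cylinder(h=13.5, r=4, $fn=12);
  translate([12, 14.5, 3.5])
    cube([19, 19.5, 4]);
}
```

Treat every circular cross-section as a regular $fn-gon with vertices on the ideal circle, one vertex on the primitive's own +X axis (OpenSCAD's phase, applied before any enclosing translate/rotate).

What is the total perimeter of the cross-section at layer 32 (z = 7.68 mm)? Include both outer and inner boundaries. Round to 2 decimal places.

24.85 mm

At z = 7.68 mm: the cylinder: section is a regular 12-gon, circumradius r=4 (perimeter = 2·12·4.000·sin(180°/12) = 24.85 mm); the cube at (12, 14.5) is not intersected at this z (z outside [3.5, 7.5]); Taking the union: only the r=4 cylinder is present, so the union is just that shape — boundary = 24.85 mm. Overall, the cross-section is a single solid region. Total boundary length (outer) = 24.85 mm.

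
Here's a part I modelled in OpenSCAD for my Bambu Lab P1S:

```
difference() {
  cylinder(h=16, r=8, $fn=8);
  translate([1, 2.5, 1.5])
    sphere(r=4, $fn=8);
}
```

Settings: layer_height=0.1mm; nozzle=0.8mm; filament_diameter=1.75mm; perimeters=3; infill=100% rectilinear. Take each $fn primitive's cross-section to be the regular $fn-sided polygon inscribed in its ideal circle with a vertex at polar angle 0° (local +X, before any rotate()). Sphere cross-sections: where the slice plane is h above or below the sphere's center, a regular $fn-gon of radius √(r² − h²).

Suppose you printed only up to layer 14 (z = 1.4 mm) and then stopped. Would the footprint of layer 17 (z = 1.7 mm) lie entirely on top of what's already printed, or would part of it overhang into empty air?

entirely on top

Compare the two slices. At z = 1.4: the r=8 cylinder contributes a regular 8-gon of circumradius 8 (area = (8/2)·8.000²·sin(360°/8) = 181.02 mm²); the sphere at (1, 2.5): section is a regular 8-gon, circumradius = √(r²−h²) = √(4²−0.1²) = 3.999 (area = (8/2)·3.999²·sin(360°/8) = 45.23 mm²); Taking the first minus the rest: starting from the r=8 cylinder (181.02 mm²), the r=4 sphere at (1, 2.5) lies wholly inside it (removes its full 45.23 mm² and its 24.48 mm outline becomes a hole wall) — area = 135.79 mm². At z = 1.7: the r=8 cylinder contributes a regular 8-gon of circumradius 8 (area = (8/2)·8.000²·sin(360°/8) = 181.02 mm²); the r=4 sphere at (1, 2.5) slices to a regular 8-gon of circumradius 3.995 (√(r²−h²) with h=0.2 from center) (area = (8/2)·3.995²·sin(360°/8) = 45.14 mm²); After the difference (first − rest): starting from the r=8 cylinder (181.02 mm²), the r=4 sphere at (1, 2.5) lies wholly inside it (removes its full 45.14 mm² and its 24.46 mm outline becomes a hole wall) — area = 135.88 mm². Checking containment: the cross-section at z = 1.7 is a subset of the cross-section at z = 1.4.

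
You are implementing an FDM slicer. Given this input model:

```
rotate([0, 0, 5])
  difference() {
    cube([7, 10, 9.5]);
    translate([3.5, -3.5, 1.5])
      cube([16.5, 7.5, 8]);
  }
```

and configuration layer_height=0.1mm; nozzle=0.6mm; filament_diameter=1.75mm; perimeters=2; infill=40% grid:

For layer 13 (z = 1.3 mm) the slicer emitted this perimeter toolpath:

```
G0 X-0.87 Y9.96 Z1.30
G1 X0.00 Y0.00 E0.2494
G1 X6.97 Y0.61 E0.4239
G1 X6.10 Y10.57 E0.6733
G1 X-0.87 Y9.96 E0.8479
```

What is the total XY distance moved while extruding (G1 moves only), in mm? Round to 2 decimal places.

Sum the Euclidean lengths of each G1 segment: total = 33.99 mm.

33.99 mm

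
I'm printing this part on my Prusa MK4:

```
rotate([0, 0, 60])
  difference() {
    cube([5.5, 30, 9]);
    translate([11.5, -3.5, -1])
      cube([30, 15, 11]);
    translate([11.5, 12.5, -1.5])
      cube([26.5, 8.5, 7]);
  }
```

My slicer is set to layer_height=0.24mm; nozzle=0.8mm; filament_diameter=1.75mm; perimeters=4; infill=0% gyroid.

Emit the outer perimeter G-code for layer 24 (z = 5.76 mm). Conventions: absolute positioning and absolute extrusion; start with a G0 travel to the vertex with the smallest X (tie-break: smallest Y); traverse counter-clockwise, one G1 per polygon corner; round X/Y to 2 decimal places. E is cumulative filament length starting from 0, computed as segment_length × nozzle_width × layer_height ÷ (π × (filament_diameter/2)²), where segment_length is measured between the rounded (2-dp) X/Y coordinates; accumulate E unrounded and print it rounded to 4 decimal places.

At z = 5.76 mm: the cube (footprint 5.5×30) is included at this height; the cube at (11.5, -3.5) (footprint 30×15) is included at this height; the cube at (11.5, 12.5) is absent (z outside [-1.5, 5.5]); Subtracting the remaining from the first: starting from the 5.5×30 cube, the 30×15 cube at (11.5, -3.5) misses the remaining region (no effect) — 1 connected region; (rotated 60° about Z; rotation is an isometry so areas/perimeters/island counts are preserved). The outline is a single polygon with 4 vertices. Extrusion per mm of travel: 0.8 × 0.24 / (π × 0.875²) = 0.079824. Accumulating E over each segment gives final E = 5.6670.

G0 X-25.98 Y15.00 Z5.76
G1 X0.00 Y0.00 E2.3947
G1 X2.75 Y4.76 E2.8335
G1 X-23.23 Y19.76 E5.2282
G1 X-25.98 Y15.00 E5.6670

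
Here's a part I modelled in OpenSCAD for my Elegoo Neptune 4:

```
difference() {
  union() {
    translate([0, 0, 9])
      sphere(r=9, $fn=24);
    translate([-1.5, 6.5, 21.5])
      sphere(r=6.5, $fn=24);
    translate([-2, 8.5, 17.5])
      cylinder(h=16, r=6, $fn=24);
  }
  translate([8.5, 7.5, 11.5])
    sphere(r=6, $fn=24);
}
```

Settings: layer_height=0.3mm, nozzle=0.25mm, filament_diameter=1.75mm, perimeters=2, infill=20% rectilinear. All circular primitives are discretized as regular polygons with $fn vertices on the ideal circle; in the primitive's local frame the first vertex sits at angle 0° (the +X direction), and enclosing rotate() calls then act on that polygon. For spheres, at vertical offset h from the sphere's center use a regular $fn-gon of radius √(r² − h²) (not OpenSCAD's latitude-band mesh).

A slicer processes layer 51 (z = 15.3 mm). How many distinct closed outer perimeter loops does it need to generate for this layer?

At z = 15.3 mm: the sphere: section is a regular 24-gon, circumradius = √(r²−h²) = √(9²−6.3²) = 6.427; the sphere at (-1.5, 6.5): section is a regular 24-gon, circumradius = √(r²−h²) = √(6.5²−6.2²) = 1.952; the cylinder at (-2, 8.5) does not reach this height (z outside [17.5, 33.5]); Merging all regions: the regions partially overlap (shared area 4.48 mm²), so overlapping operands fuse into one piece — 1 connected region; the sphere at (8.5, 7.5): section is a regular 24-gon, circumradius = √(r²−h²) = √(6²−3.8²) = 4.643; Subtracting the remaining from the first: starting from the result so far, the r=6 sphere at (8.5, 7.5) misses the remaining region (no effect) — 1 connected region. The result has 1 disconnected region.

1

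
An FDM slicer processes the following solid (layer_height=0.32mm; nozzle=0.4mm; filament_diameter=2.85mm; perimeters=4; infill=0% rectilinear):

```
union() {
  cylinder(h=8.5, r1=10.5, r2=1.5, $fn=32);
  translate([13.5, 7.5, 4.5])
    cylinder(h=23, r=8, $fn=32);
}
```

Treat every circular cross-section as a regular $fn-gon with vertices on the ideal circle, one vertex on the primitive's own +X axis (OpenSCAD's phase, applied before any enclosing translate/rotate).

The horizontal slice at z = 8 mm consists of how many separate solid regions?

2

At z = 8 mm: the cone (r1=10.5→r2=1.5) has section circumradius 2.029 here — a regular 32-gon; the r=8 cylinder at (13.5, 7.5) gives a regular 32-gon of circumradius 8 (constant along its height); Combining (union): the 2 present regions are separate (no shared area or edge), so areas and boundary lengths simply add and each stays a separate island — 2 connected regions. The result has 2 disconnected regions.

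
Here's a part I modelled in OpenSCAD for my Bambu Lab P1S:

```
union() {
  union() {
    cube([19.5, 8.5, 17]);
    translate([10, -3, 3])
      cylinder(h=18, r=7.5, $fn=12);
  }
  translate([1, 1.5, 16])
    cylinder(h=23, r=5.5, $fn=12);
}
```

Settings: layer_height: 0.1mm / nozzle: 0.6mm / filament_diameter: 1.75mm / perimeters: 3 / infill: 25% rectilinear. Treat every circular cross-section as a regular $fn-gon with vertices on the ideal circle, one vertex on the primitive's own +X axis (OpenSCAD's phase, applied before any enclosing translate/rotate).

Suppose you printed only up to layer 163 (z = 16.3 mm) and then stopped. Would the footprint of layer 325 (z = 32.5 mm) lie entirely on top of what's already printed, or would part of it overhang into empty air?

Compare the two slices. At z = 16.3: the cube (footprint 19.5×8.5) is included at this height (area 165.75 mm²); the r=7.5 cylinder at (10, -3) gives a regular 12-gon of circumradius 7.5 (constant along its height) (area = (12/2)·7.500²·sin(360°/12) = 168.75 mm²); Combining (union): the regions partially overlap — summed areas 334.50 mm² minus the doubly-counted overlap 41.79 mm² gives 292.71 mm² — area = 292.71 mm²; the r=5.5 cylinder at (1, 1.5) contributes a regular 12-gon of circumradius 5.5 (area = (12/2)·5.500²·sin(360°/12) = 90.75 mm²); Merging all regions: the regions partially overlap — summed areas 383.46 mm² minus the doubly-counted overlap 45.29 mm² gives 338.17 mm² — area = 338.17 mm². At z = 32.5: the cube is not intersected at this z (z outside [0, 17]); the cylinder at (10, -3) does not reach this height (z outside [3, 21]); Combining (union): nothing is present at this height; the r=5.5 cylinder at (1, 1.5) gives a regular 12-gon of circumradius 5.5 (constant along its height) (area = (12/2)·5.500²·sin(360°/12) = 90.75 mm²); Combining (union): only the r=5.5 cylinder at (1, 1.5) is present, so the union is just that shape — area = 90.75 mm². Checking containment: the cross-section at z = 32.5 is a subset of the cross-section at z = 16.3.

entirely on top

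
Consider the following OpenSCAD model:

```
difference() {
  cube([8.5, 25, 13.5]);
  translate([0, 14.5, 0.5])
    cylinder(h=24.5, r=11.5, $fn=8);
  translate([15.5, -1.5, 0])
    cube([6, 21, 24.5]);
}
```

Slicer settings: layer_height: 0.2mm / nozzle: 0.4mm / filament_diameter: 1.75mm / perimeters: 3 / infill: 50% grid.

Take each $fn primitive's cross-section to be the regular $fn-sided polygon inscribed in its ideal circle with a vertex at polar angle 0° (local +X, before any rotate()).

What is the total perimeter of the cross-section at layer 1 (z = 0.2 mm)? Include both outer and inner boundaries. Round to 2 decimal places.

67.00 mm

At z = 0.2 mm: the cube is present — its section is the full 8.5×25 rectangle (perimeter 67.00 mm); the cylinder at (0, 14.5) is absent (z outside [0.5, 25]); the cube at (15.5, -1.5) is present — its section is the full 6×21 rectangle (perimeter 54.00 mm); Subtracting the remaining from the first: starting from the 8.5×25 cube, the 6×21 cube at (15.5, -1.5) misses the remaining region (no effect) — boundary = 67.00 mm. Overall, the cross-section is a single solid region. Total boundary length (outer) = 67.00 mm.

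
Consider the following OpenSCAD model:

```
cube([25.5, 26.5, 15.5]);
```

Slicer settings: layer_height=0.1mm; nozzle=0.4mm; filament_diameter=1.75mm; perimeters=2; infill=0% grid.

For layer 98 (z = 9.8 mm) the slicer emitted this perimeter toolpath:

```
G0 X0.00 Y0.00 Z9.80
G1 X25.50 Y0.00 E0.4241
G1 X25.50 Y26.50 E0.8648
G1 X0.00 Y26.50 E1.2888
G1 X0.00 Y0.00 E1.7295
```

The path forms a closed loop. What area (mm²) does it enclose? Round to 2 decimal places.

Apply the shoelace formula to the sequence of (X, Y) vertices; enclosed area = 675.75 mm².

675.75 mm²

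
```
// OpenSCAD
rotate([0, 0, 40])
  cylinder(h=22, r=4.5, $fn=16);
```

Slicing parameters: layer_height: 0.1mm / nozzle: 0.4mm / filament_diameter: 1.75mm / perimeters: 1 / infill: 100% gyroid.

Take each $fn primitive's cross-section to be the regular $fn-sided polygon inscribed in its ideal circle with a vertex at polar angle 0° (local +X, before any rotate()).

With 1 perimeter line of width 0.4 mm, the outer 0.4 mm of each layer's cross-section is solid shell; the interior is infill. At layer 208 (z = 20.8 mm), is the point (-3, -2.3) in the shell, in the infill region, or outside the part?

infill

At z = 20.8 mm: the r=4.5 cylinder contributes a regular 16-gon of circumradius 4.5; (whole slice rotated 40° about Z — lengths, areas and connectivity unchanged). Overall, the cross-section is a single solid region. Undo the 40° rotation: the query point maps to (-3.777, 0.166) in the un-rotated model frame. The nearest boundary edge runs (-4.16, 1.72)→(-4.50, 0.00); distance from the point to it = 0.68 mm. The point is inside the cross-section and 0.68 mm from the nearest boundary — more than the 0.4 mm shell width (1 × 0.4), so it's in the infill interior.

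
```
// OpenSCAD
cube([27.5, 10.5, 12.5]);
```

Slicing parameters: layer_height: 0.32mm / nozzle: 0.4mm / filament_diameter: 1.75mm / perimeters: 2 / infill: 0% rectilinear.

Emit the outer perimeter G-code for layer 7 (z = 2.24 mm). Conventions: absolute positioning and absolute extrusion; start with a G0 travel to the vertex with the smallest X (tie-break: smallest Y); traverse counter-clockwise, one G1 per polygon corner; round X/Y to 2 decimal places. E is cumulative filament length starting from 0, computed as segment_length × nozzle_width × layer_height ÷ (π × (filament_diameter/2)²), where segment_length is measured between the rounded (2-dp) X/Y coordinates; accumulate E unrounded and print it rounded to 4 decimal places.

G0 X0.00 Y0.00 Z2.24
G1 X27.50 Y0.00 E1.4634
G1 X27.50 Y10.50 E2.0222
G1 X0.00 Y10.50 E3.4857
G1 X0.00 Y0.00 E4.0444

At z = 2.24 mm: the cube is present — its section is the full 27.5×10.5 rectangle. The outline is a single polygon with 4 vertices. Extrusion per mm of travel: 0.4 × 0.32 / (π × 0.875²) = 0.053216. Accumulating E over each segment gives final E = 4.0444.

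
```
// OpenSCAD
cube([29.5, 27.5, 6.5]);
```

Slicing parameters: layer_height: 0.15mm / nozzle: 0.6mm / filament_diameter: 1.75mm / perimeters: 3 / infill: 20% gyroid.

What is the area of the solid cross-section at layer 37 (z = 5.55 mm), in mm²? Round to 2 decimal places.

At z = 5.55 mm: the 29.5×27.5 cube contributes its full rectangle (area 811.25 mm²). Overall, the cross-section is a single solid region. Net area = 811.25 mm².

811.25 mm²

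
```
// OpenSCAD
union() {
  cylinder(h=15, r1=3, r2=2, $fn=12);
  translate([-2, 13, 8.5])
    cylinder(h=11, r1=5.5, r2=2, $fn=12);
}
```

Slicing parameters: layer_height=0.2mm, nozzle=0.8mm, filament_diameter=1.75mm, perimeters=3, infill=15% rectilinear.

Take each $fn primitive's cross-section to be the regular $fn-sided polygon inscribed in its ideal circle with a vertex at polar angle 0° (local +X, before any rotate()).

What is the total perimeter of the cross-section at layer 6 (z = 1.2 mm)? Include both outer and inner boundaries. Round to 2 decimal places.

At z = 1.2 mm: the cone (r1=3→r2=2) has section circumradius 2.920 here — a regular 12-gon (perimeter = 2·12·2.920·sin(180°/12) = 18.14 mm); the cone at (-2, 13) is not intersected at this z (z outside [8.5, 19.5]); Taking the union: only the cone is present, so the union is just that shape — boundary = 18.14 mm. Overall, the cross-section is a single solid region. Total boundary length (outer) = 18.14 mm.

18.14 mm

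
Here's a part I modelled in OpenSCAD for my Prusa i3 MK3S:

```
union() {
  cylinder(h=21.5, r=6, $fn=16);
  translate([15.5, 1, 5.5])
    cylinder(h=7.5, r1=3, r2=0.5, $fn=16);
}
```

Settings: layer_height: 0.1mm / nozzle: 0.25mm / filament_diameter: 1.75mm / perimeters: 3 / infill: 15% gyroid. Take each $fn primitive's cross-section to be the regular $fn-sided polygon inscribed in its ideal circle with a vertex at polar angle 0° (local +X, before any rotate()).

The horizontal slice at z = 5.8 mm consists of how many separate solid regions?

2

At z = 5.8 mm: the cylinder: section is a regular 16-gon, circumradius r=6; the cone at (15.5, 1) (r1=3→r2=0.5) has section circumradius 2.900 here — a regular 16-gon; Taking the union: the 2 present regions are separate (no shared area or edge), so areas and boundary lengths simply add and each stays a separate island — 2 connected regions. The result has 2 disconnected regions.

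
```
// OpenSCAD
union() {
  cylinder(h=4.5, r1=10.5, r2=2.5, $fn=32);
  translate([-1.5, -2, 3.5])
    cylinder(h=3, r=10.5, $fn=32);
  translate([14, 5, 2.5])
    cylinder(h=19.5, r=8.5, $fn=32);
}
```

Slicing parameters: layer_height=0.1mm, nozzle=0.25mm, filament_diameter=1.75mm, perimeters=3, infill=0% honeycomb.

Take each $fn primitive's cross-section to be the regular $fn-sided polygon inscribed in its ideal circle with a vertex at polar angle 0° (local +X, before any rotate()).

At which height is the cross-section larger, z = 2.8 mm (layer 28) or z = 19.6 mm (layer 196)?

layer 28 (z = 2.8 mm)

Layer 28 (z = 2.8): the cone: at t=0.622 of its height the radius interpolates to r₁+(r₂−r₁)t = 5.522, giving a regular 32-gon of that circumradius (area = (32/2)·5.522²·sin(360°/32) = 95.19 mm²); the cylinder at (-1.5, -2) is not intersected at this z (z outside [3.5, 6.5]); the r=8.5 cylinder at (14, 5) contributes a regular 32-gon of circumradius 8.5 (area = (32/2)·8.500²·sin(360°/32) = 225.52 mm²); Combining (union): the 2 present regions are separate (no shared area or edge), so areas and boundary lengths simply add and each stays a separate island — area = 320.71 mm². So its area = 320.71 mm². Layer 196 (z = 19.6): the cone is not intersected at this z (z outside [0, 4.5]); the cylinder at (-1.5, -2) does not reach this height (z outside [3.5, 6.5]); the cylinder at (14, 5): section is a regular 32-gon, circumradius r=8.5 (area = (32/2)·8.500²·sin(360°/32) = 225.52 mm²); Combining (union): only the r=8.5 cylinder at (14, 5) is present, so the union is just that shape — area = 225.52 mm². So its area = 225.52 mm². Layer 28 is larger (320.71 vs 225.52 mm²).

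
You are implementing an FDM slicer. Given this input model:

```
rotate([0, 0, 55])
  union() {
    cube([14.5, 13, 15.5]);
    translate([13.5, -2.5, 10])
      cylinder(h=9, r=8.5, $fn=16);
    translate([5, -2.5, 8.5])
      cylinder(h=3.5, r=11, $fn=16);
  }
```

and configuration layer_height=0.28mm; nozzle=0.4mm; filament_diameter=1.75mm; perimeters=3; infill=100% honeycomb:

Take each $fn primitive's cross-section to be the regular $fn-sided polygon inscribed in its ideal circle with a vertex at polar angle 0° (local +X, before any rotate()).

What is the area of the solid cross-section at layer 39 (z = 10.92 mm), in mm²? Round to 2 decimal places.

542.63 mm²

At z = 10.92 mm: the cube (footprint 14.5×13) is included at this height (area 188.50 mm²); the cylinder at (13.5, -2.5): section is a regular 16-gon, circumradius r=8.5 (area = (16/2)·8.500²·sin(360°/16) = 221.19 mm²); the r=11 cylinder at (5, -2.5) gives a regular 16-gon of circumradius 11 (constant along its height) (area = (16/2)·11.000²·sin(360°/16) = 370.44 mm²); Taking the union: the regions partially overlap — summed areas 780.13 mm² minus the doubly-counted overlap 237.50 mm² gives 542.63 mm² — area = 542.63 mm²; (rotated 55° about Z; rotation is an isometry so areas/perimeters/island counts are preserved). Overall, the cross-section is a single solid region. Net area = 542.63 mm².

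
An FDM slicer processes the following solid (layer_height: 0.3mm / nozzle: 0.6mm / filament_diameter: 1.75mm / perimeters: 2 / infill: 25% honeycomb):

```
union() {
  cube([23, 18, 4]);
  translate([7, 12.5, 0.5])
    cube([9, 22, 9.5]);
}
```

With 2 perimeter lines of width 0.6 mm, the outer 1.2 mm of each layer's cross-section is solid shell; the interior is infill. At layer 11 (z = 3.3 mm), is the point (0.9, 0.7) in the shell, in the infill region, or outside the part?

At z = 3.3 mm: the 23×18 cube contributes its full rectangle; the 9×22 cube at (7, 12.5) contributes its full rectangle; Taking the union: the regions partially overlap (shared area 49.50 mm²), so overlapping operands fuse into one piece — 1 connected region. Overall, the cross-section is a single solid region. The nearest boundary edge runs (23.00, 0.00)→(0.00, 0.00); distance from the point to it = 0.70 mm. The point is inside the cross-section, 0.70 mm from the nearest boundary — within the 1.2 mm shell band (2 × 0.6).

shell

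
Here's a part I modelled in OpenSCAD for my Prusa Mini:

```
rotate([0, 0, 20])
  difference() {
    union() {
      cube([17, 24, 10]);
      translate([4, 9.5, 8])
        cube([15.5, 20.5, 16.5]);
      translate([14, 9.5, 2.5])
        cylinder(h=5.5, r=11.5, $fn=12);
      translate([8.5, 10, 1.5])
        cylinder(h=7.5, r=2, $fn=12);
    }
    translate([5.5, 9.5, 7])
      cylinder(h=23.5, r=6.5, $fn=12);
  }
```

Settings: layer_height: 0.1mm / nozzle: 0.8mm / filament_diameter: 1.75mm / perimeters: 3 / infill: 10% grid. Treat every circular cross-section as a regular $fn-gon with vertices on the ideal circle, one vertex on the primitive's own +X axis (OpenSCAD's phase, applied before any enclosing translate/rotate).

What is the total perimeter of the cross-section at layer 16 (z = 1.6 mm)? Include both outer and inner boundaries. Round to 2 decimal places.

82.00 mm

At z = 1.6 mm: the 17×24 cube contributes its full rectangle (perimeter 82.00 mm); the cube at (4, 9.5) is absent (z outside [8, 24.5]); the cylinder at (14, 9.5) does not reach this height (z outside [2.5, 8]); the r=2 cylinder at (8.5, 10) gives a regular 12-gon of circumradius 2 (constant along its height) (perimeter = 2·12·2.000·sin(180°/12) = 12.42 mm); Merging all regions: the r=2 cylinder at (8.5, 10) lies entirely inside the 17×24 cube, so the union is just the 17×24 cube — boundary = 82.00 mm; the cylinder at (5.5, 9.5) is absent (z outside [7, 30.5]); Taking the first minus the rest: none of the subtracted shapes is present at this height, so that combined region is unchanged — boundary = 82.00 mm; (whole slice rotated 20° about Z — lengths, areas and connectivity unchanged). Overall, the cross-section is a single solid region. Total boundary length (outer) = 82.00 mm.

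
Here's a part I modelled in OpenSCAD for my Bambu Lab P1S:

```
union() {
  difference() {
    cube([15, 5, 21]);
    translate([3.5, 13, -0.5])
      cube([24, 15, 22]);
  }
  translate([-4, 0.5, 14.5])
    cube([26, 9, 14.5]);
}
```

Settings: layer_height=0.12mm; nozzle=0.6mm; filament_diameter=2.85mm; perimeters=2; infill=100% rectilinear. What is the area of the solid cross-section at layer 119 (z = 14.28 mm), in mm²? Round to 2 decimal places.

At z = 14.28 mm: the cube (footprint 15×5) is included at this height (area 75.00 mm²); the 24×15 cube at (3.5, 13) contributes its full rectangle (area 360.00 mm²); Subtracting the remaining from the first: starting from the 15×5 cube (75.00 mm²), the 24×15 cube at (3.5, 13) misses the remaining region (no effect) — area = 75.00 mm²; the cube at (-4, 0.5) does not reach this height (z outside [14.5, 29]); Combining (union): only the result so far is present, so the union is just that shape — area = 75.00 mm². Overall, the cross-section is a single solid region. Net area = 75.00 mm².

75.00 mm²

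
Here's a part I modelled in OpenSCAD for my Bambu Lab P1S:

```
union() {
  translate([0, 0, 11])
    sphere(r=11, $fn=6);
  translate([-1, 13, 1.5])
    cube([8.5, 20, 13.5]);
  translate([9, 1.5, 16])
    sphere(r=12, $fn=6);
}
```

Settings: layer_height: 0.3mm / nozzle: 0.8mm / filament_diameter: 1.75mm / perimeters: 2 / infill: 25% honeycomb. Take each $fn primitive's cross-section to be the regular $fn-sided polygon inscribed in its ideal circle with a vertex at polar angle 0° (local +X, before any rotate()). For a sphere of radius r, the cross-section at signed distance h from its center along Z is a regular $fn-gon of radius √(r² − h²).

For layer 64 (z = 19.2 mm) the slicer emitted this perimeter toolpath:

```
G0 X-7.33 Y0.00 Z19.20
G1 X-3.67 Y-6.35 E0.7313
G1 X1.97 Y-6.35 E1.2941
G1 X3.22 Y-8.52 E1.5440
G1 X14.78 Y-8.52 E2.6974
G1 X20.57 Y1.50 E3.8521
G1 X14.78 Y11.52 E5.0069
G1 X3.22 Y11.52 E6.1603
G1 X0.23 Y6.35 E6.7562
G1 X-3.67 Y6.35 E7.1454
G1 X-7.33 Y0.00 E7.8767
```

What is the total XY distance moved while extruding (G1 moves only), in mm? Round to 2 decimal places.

Sum the Euclidean lengths of each G1 segment: total = 78.94 mm.

78.94 mm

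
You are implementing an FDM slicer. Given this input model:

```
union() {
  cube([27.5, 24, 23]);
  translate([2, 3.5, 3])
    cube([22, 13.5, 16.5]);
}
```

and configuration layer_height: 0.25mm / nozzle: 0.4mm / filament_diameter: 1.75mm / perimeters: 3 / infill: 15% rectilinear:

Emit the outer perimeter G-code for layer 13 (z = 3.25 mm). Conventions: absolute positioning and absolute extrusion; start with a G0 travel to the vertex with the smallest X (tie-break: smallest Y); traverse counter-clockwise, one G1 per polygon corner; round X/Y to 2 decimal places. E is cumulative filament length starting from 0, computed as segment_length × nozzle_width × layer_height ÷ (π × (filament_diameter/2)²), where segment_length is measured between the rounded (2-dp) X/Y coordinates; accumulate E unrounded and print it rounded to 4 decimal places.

G0 X0.00 Y0.00 Z3.25
G1 X27.50 Y0.00 E1.1433
G1 X27.50 Y24.00 E2.1411
G1 X0.00 Y24.00 E3.2844
G1 X0.00 Y0.00 E4.2822

At z = 3.25 mm: the 27.5×24 cube contributes its full rectangle; the 22×13.5 cube at (2, 3.5) contributes its full rectangle; Taking the union: the 22×13.5 cube at (2, 3.5) lies entirely inside the 27.5×24 cube, so the union is just the 27.5×24 cube — 1 connected region. The outline is a single polygon with 4 vertices. Extrusion per mm of travel: 0.4 × 0.25 / (π × 0.875²) = 0.041575. Accumulating E over each segment gives final E = 4.2822.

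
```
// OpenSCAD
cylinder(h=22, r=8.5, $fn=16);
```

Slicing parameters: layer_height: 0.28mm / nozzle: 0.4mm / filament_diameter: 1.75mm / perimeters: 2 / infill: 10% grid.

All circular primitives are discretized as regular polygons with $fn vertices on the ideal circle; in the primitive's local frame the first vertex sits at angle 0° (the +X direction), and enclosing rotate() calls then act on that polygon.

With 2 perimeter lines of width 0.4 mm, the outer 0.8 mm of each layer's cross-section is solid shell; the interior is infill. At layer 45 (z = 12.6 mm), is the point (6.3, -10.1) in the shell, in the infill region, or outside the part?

outside

At z = 12.6 mm: the r=8.5 cylinder gives a regular 16-gon of circumradius 8.5 (constant along its height). Overall, the cross-section is a single solid region. The nearest boundary edge runs (3.25, -7.85)→(6.01, -6.01); distance from the point to it = 3.56 mm. The point is not inside any of the regions above, so it lies outside the cross-section (3.56 mm from the nearest boundary).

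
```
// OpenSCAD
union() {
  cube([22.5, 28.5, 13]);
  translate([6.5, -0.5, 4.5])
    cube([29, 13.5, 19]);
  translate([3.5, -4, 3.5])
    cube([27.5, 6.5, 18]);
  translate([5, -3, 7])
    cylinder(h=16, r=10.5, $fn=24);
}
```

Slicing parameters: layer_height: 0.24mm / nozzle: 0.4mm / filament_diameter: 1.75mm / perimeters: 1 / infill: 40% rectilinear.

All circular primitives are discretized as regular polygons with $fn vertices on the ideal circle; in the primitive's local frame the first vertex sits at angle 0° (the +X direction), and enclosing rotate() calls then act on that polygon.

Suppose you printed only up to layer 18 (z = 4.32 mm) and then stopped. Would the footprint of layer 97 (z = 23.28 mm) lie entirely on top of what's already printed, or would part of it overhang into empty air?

Compare the two slices. At z = 4.32: the cube is present — its section is the full 22.5×28.5 rectangle (area 641.25 mm²); the cube at (6.5, -0.5) is absent (z outside [4.5, 23.5]); the 27.5×6.5 cube at (3.5, -4) contributes its full rectangle (area 178.75 mm²); the cylinder at (5, -3) does not reach this height (z outside [7, 23]); Combining (union): the regions partially overlap — summed areas 820.00 mm² minus the doubly-counted overlap 47.50 mm² gives 772.50 mm² — area = 772.50 mm². At z = 23.28: the cube is absent (z outside [0, 13]); the cube at (6.5, -0.5) (footprint 29×13.5) is included at this height (area 391.50 mm²); the cube at (3.5, -4) is absent (z outside [3.5, 21.5]); the cylinder at (5, -3) is absent (z outside [7, 23]); Combining (union): only the 29×13.5 cube at (6.5, -0.5) is present, so the union is just that shape — area = 391.50 mm². Checking containment: at z = 23.28 the cross-section extends beyond the z = 4.32 cross-section by about 150.00 mm².

part overhangs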